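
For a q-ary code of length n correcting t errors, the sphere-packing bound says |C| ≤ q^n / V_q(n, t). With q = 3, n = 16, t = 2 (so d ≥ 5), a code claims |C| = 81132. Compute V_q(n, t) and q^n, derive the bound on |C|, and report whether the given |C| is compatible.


V_q(n, t) = 513, q^n = 43046721, Hamming bound = 83911, |C| = 81132 ≤ bound (satisfied).

Step 1: Compute V_q(n, t) = Σ_{j=0}^2 C(n, j) (q−1)^j.
  j = 0: C(16,0)·(2)^0 = 1·1 = 1.
  j = 1: C(16,1)·(2)^1 = 16·2 = 32.
  j = 2: C(16,2)·(2)^2 = 120·4 = 480.
  V_q(n, t) = 1 + 32 + 480 = 513.
Step 2: q^n = 3^16 = 43046721.
Step 3: Hamming bound ⌊q^n / V_q(n,t)⌋ = ⌊43046721/513⌋ = 83911.
Step 4: Compare |C| = 81132 to 83911: satisfied.
The claimed |C| lies below the Hamming bound.


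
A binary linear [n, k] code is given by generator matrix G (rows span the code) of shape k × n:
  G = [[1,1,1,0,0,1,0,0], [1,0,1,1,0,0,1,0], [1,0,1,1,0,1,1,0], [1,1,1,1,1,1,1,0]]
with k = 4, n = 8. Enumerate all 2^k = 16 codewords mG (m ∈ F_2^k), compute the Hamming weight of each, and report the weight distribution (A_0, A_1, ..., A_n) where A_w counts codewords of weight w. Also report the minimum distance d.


Weight distribution: A_0 = 1, A_1 = 1, A_2 = 1, A_3 = 5, A_4 = 5, A_5 = 1, A_6 = 1, A_7 = 1. Minimum distance d = 1.

Enumerate all 2^4 = 16 messages m ∈ F_2^4.
For each, compute codeword c = mG in F_2^8, then tally its weight.
  m = 0000 → c = 00000000, weight = 0.
  m = 1000 → c = 11100100, weight = 4.
  m = 0100 → c = 10110010, weight = 4.
  m = 1100 → c = 01010110, weight = 4.
  m = 0010 → c = 10110110, weight = 5.
  m = 1010 → c = 01010010, weight = 3.
  m = 0110 → c = 00000100, weight = 1.
  m = 1110 → c = 11100000, weight = 3.
  m = 0001 → c = 11111110, weight = 7.
  m = 1001 → c = 00011010, weight = 3.
  m = 0101 → c = 01001100, weight = 3.
  m = 1101 → c = 10101000, weight = 3.
  m = 0011 → c = 01001000, weight = 2.
  m = 1011 → c = 10101100, weight = 4.
  m = 0111 → c = 11111010, weight = 6.
  m = 1111 → c = 00011110, weight = 4.
Tally weights:
  weight 0: 1 codewords.
  weight 1: 1 codewords.
  weight 2: 1 codewords.
  weight 3: 5 codewords.
  weight 4: 5 codewords.
  weight 5: 1 codewords.
  weight 6: 1 codewords.
  weight 7: 1 codewords.
Minimum distance d = smallest w > 0 with A_w > 0 = 1.
Sanity: Σ A_w = 16 = 2^4 = 16 ✓.


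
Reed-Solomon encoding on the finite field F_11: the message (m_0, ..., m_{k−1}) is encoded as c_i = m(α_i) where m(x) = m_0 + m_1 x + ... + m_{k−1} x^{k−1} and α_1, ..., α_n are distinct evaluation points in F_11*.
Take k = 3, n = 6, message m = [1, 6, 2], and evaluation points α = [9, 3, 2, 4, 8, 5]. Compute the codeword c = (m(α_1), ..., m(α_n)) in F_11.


c = [8, 4, 10, 2, 1, 4]

Message polynomial: m(x) = 1 + 6·x + 2·x^2 (mod 11).
For each evaluation point α_i, compute m(α_i) mod 11:
  α_1 = 9: Horner steps 2 → 2 → 8, so m(9) = 8.
  α_2 = 3: Horner steps 2 → 1 → 4, so m(3) = 4.
  α_3 = 2: Horner steps 2 → 10 → 10, so m(2) = 10.
  α_4 = 4: Horner steps 2 → 3 → 2, so m(4) = 2.
  α_5 = 8: Horner steps 2 → 0 → 1, so m(8) = 1.
  α_6 = 5: Horner steps 2 → 5 → 4, so m(5) = 4.
Codeword c = [8, 4, 10, 2, 1, 4] ∈ F_11^6.


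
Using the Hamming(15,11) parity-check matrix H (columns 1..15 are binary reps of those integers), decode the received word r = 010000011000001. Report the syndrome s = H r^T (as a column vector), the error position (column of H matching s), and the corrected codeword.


s = (1, 1, 0, 0)^T, error position = 12, corrected codeword c = 010000011001001

Compute s = H r^T mod 2 one row at a time:
  s_1 = 1 + 1 + 0 + 0 + 0 + 0 + 0 + 1 = 3 ≡ 1 (mod 2).
  s_2 = 0 + 0 + 0 + 0 + 0 + 0 + 0 + 1 = 1 ≡ 1 (mod 2).
  s_3 = 1 + 0 + 0 + 0 + 0 + 0 + 0 + 1 = 2 ≡ 0 (mod 2).
  s_4 = 0 + 0 + 0 + 0 + 1 + 0 + 0 + 1 = 2 ≡ 0 (mod 2).
s = (1, 1, 0, 0)^T — this equals column 12 of H (binary 1100), so error is at position 12.
Correct: flip bit 12 of r = 010000011000001 to get c = 010000011001001.


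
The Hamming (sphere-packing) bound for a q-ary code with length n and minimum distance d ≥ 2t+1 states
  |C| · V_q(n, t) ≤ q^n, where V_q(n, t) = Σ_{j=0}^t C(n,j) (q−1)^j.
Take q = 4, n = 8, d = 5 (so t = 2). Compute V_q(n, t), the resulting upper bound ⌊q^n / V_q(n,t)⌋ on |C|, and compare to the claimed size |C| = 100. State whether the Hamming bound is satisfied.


V_q(n, t) = 277, q^n = 65536, Hamming bound = 236, |C| = 100 ≤ bound (satisfied).

Step 1: Compute V_q(n, t) = Σ_{j=0}^2 C(n, j) (q−1)^j.
  j = 0: C(8,0)·(3)^0 = 1·1 = 1.
  j = 1: C(8,1)·(3)^1 = 8·3 = 24.
  j = 2: C(8,2)·(3)^2 = 28·9 = 252.
  V_q(n, t) = 1 + 24 + 252 = 277.
Step 2: q^n = 4^8 = 65536.
Step 3: Hamming bound ⌊q^n / V_q(n,t)⌋ = ⌊65536/277⌋ = 236.
Step 4: Compare |C| = 100 to 236: satisfied.
The claimed |C| lies below the Hamming bound.


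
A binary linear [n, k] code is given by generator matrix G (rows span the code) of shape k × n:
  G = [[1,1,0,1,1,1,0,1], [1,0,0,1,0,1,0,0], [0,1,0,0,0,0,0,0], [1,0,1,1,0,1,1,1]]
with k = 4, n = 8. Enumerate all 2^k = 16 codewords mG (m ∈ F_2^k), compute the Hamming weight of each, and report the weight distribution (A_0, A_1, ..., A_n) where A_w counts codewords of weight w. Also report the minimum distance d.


Weight distribution: A_0 = 1, A_1 = 1, A_2 = 1, A_3 = 4, A_4 = 3, A_5 = 1, A_6 = 3, A_7 = 2. Minimum distance d = 1.

Enumerate all 2^4 = 16 messages m ∈ F_2^4.
For each, compute codeword c = mG in F_2^8, then tally its weight.
  m = 0000 → c = 00000000, weight = 0.
  m = 1000 → c = 11011101, weight = 6.
  m = 0100 → c = 10010100, weight = 3.
  m = 1100 → c = 01001001, weight = 3.
  m = 0010 → c = 01000000, weight = 1.
  m = 1010 → c = 10011101, weight = 5.
  m = 0110 → c = 11010100, weight = 4.
  m = 1110 → c = 00001001, weight = 2.
  m = 0001 → c = 10110111, weight = 6.
  m = 1001 → c = 01101010, weight = 4.
  m = 0101 → c = 00100011, weight = 3.
  m = 1101 → c = 11111110, weight = 7.
  m = 0011 → c = 11110111, weight = 7.
  m = 1011 → c = 00101010, weight = 3.
  m = 0111 → c = 01100011, weight = 4.
  m = 1111 → c = 10111110, weight = 6.
Tally weights:
  weight 0: 1 codewords.
  weight 1: 1 codewords.
  weight 2: 1 codewords.
  weight 3: 4 codewords.
  weight 4: 3 codewords.
  weight 5: 1 codewords.
  weight 6: 3 codewords.
  weight 7: 2 codewords.
Minimum distance d = smallest w > 0 with A_w > 0 = 1.
Sanity: Σ A_w = 16 = 2^4 = 16 ✓.


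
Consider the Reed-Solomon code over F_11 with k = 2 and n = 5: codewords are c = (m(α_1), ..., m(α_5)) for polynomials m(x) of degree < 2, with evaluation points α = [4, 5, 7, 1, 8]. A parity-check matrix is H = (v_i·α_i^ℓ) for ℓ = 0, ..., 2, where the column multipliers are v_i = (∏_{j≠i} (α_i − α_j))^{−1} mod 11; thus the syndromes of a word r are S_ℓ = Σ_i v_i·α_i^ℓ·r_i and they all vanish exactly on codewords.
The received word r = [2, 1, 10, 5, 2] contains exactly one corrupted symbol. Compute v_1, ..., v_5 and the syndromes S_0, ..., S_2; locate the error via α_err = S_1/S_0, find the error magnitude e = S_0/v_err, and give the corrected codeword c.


S = (10, 3, 2), error at position 5, error magnitude e = 4, c = [2, 1, 10, 5, 9].

Step 1: column multipliers v_i = (∏_{j≠i}(α_i − α_j))^{−1} mod 11.
  i = 1 (α = 4): (4−5)(4−7)(4−1)(4−8) = (−1)·(−3)·3·(−4) = −36 ≡ 8, so v_1 = 8^{−1} = 7 (mod 11).
  i = 2 (α = 5): (5−4)(5−7)(5−1)(5−8) = 1·(−2)·4·(−3) = 24 ≡ 2, so v_2 = 2^{−1} = 6 (mod 11).
  i = 3 (α = 7): (7−4)(7−5)(7−1)(7−8) = 3·2·6·(−1) = −36 ≡ 8, so v_3 = 8^{−1} = 7 (mod 11).
  i = 4 (α = 1): (1−4)(1−5)(1−7)(1−8) = (−3)·(−4)·(−6)·(−7) = 504 ≡ 9, so v_4 = 9^{−1} = 5 (mod 11).
  i = 5 (α = 8): (8−4)(8−5)(8−7)(8−1) = 4·3·1·7 = 84 ≡ 7, so v_5 = 7^{−1} = 8 (mod 11).
  v = [7, 6, 7, 5, 8].
Step 2: syndromes of r = [2, 1, 10, 5, 2] (all sums mod 11).
  S_0 = Σ v_i r_i = 7·2 + 6·1 + 7·10 + 5·5 + 8·2 = 131 ≡ 10.
  S_1 = Σ v_i α_i r_i = 7·4·2 + 6·5·1 + 7·7·10 + 5·1·5 + 8·8·2 = 729 ≡ 3.
  α_i^2 mod 11 = [5, 3, 5, 1, 9].
  S_2 = Σ v_i α_i^2 r_i = 7·5·2 + 6·3·1 + 7·5·10 + 5·1·5 + 8·9·2 = 607 ≡ 2.
  S = (10, 3, 2) ≠ 0, so r is not a codeword (an error is present).
Step 3: locate the error. For a single error e at position i, S_ℓ = v_i·e·α_i^ℓ, so α_err = S_1/S_0.
  S_0^{−1} = 10^{−1} = 10 (mod 11), so α_err = 3·10 = 30 ≡ 8 = α_5. Error position i = 5.
  Consistency check: S_2/S_1 = 2·4 = 8 ≡ 8 = α_err ✓ (single-error assumption holds).
Step 4: error magnitude e = S_0/v_5 = S_0·∏_{j≠5}(α_5 − α_j) = 10·7 = 70 ≡ 4 (mod 11).
Step 5: correct position 5: c_5 = r_5 − e = 2 − 4 ≡ 9 (mod 11). Hence c = [2, 1, 10, 5, 9].
  Check: interpolating c through the α_i gives m(x) = 6 + 10·x (degree < 2) with m(α_i) = c_i for every i, so c is indeed a codeword.


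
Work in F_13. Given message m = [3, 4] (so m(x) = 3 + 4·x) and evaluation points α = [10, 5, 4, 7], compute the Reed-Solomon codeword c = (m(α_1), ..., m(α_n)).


c = [4, 10, 6, 5]

Message polynomial: m(x) = 3 + 4·x (mod 13).
For each evaluation point α_i, compute m(α_i) mod 13:
  α_1 = 10: Horner steps 4 → 4, so m(10) = 4.
  α_2 = 5: Horner steps 4 → 10, so m(5) = 10.
  α_3 = 4: Horner steps 4 → 6, so m(4) = 6.
  α_4 = 7: Horner steps 4 → 5, so m(7) = 5.
Codeword c = [4, 10, 6, 5] ∈ F_13^4.


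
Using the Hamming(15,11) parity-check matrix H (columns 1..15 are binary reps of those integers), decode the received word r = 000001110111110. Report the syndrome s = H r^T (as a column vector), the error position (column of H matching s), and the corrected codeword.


s = (0, 1, 1, 1)^T, error position = 7, corrected codeword c = 000001010111110

Compute s = H r^T mod 2 one row at a time:
  s_1 = 1 + 0 + 1 + 1 + 1 + 1 + 1 + 0 = 6 ≡ 0 (mod 2).
  s_2 = 0 + 0 + 1 + 1 + 1 + 1 + 1 + 0 = 5 ≡ 1 (mod 2).
  s_3 = 0 + 0 + 1 + 1 + 1 + 1 + 1 + 0 = 5 ≡ 1 (mod 2).
  s_4 = 0 + 0 + 0 + 1 + 0 + 1 + 1 + 0 = 3 ≡ 1 (mod 2).
s = (0, 1, 1, 1)^T — this equals column 7 of H (binary 0111), so error is at position 7.
Correct: flip bit 7 of r = 000001110111110 to get c = 000001010111110.


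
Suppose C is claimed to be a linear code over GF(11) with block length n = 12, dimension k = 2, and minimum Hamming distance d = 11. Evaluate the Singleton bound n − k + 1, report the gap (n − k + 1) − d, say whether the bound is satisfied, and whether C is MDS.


Singleton RHS = n − k + 1 = 11, slack = 0, bound satisfied, MDS.

Singleton bound: d ≤ n − k + 1.
Here n = 12, k = 2, so n − k + 1 = 11.
Given d = 11, check d ≤ 11: YES.
Slack = (n − k + 1) − d = 0.
The code is MDS (slack = 0).
Description: the claimed parameters are [12, 2, 11]_11; such a code would be MDS (meets Singleton bound).


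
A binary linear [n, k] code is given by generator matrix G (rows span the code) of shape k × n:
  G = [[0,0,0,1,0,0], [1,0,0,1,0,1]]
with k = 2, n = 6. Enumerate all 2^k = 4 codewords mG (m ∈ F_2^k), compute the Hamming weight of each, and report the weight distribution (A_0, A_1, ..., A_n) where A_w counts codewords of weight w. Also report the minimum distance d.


Weight distribution: A_0 = 1, A_1 = 1, A_2 = 1, A_3 = 1. Minimum distance d = 1.

Enumerate all 2^2 = 4 messages m ∈ F_2^2.
For each, compute codeword c = mG in F_2^6, then tally its weight.
  m = 00 → c = 000000, weight = 0.
  m = 10 → c = 000100, weight = 1.
  m = 01 → c = 100101, weight = 3.
  m = 11 → c = 100001, weight = 2.
Tally weights:
  weight 0: 1 codewords.
  weight 1: 1 codewords.
  weight 2: 1 codewords.
  weight 3: 1 codewords.
Minimum distance d = smallest w > 0 with A_w > 0 = 1.
Sanity: Σ A_w = 4 = 2^2 = 4 ✓.


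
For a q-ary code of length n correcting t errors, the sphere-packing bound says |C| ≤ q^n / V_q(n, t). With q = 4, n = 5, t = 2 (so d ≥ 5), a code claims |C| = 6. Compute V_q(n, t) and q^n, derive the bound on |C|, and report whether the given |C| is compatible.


V_q(n, t) = 106, q^n = 1024, Hamming bound = 9, |C| = 6 ≤ bound (satisfied).

Step 1: Compute V_q(n, t) = Σ_{j=0}^2 C(n, j) (q−1)^j.
  j = 0: C(5,0)·(3)^0 = 1·1 = 1.
  j = 1: C(5,1)·(3)^1 = 5·3 = 15.
  j = 2: C(5,2)·(3)^2 = 10·9 = 90.
  V_q(n, t) = 1 + 15 + 90 = 106.
Step 2: q^n = 4^5 = 1024.
Step 3: Hamming bound ⌊q^n / V_q(n,t)⌋ = ⌊1024/106⌋ = 9.
Step 4: Compare |C| = 6 to 9: satisfied.
The claimed |C| lies below the Hamming bound.


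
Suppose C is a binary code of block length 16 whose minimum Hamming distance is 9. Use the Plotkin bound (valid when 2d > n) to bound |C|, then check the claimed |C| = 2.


Plotkin bound M ≤ 8; given |C| = 2 ≤ bound (satisfied).

Check applicability: 2d = 18, n = 16.
2d − n = 2 > 0, so Plotkin applies.
Compute d/(2d−n) = 9/2 ≈ 4.5000.
⌊d/(2d−n)⌋ = 4.
Plotkin bound: M ≤ 2·4 = 8.
Given |C| = 2, check: satisfied.
This |C| is below the Plotkin bound.


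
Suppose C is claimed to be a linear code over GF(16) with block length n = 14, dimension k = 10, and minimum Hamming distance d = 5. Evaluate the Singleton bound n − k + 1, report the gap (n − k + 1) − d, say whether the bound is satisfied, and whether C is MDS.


Singleton RHS = n − k + 1 = 5, slack = 0, bound satisfied, MDS.

Singleton bound: d ≤ n − k + 1.
Here n = 14, k = 10, so n − k + 1 = 5.
Given d = 5, check d ≤ 5: YES.
Slack = (n − k + 1) − d = 0.
The code is MDS (slack = 0).
Description: the claimed parameters are [14, 10, 5]_16; such a code would be MDS (meets Singleton bound).


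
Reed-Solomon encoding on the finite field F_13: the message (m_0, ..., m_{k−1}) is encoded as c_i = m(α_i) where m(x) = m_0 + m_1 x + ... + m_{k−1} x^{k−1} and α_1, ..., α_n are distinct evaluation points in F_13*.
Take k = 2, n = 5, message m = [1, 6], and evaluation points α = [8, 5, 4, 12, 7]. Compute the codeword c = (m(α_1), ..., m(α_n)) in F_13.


c = [10, 5, 12, 8, 4]

Message polynomial: m(x) = 1 + 6·x (mod 13).
For each evaluation point α_i, compute m(α_i) mod 13:
  α_1 = 8: Horner steps 6 → 10, so m(8) = 10.
  α_2 = 5: Horner steps 6 → 5, so m(5) = 5.
  α_3 = 4: Horner steps 6 → 12, so m(4) = 12.
  α_4 = 12: Horner steps 6 → 8, so m(12) = 8.
  α_5 = 7: Horner steps 6 → 4, so m(7) = 4.
Codeword c = [10, 5, 12, 8, 4] ∈ F_13^5.


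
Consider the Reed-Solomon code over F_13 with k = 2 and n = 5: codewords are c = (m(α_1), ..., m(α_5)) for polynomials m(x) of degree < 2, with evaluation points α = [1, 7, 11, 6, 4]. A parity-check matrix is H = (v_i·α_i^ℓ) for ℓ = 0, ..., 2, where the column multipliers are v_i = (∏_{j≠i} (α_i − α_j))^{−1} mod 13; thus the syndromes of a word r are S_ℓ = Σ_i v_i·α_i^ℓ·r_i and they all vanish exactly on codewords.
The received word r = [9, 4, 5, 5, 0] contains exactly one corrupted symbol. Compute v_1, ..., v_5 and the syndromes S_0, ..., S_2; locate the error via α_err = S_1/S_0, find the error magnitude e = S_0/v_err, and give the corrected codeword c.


S = (1, 6, 10), error at position 4, error magnitude e = 11, c = [9, 4, 5, 7, 0].

Step 1: column multipliers v_i = (∏_{j≠i}(α_i − α_j))^{−1} mod 13.
  i = 1 (α = 1): (1−7)(1−11)(1−6)(1−4) = (−6)·(−10)·(−5)·(−3) = 900 ≡ 3, so v_1 = 3^{−1} = 9 (mod 13).
  i = 2 (α = 7): (7−1)(7−11)(7−6)(7−4) = 6·(−4)·1·3 = −72 ≡ 6, so v_2 = 6^{−1} = 11 (mod 13).
  i = 3 (α = 11): (11−1)(11−7)(11−6)(11−4) = 10·4·5·7 = 1400 ≡ 9, so v_3 = 9^{−1} = 3 (mod 13).
  i = 4 (α = 6): (6−1)(6−7)(6−11)(6−4) = 5·(−1)·(−5)·2 = 50 ≡ 11, so v_4 = 11^{−1} = 6 (mod 13).
  i = 5 (α = 4): (4−1)(4−7)(4−11)(4−6) = 3·(−3)·(−7)·(−2) = −126 ≡ 4, so v_5 = 4^{−1} = 10 (mod 13).
  v = [9, 11, 3, 6, 10].
Step 2: syndromes of r = [9, 4, 5, 5, 0] (all sums mod 13).
  S_0 = Σ v_i r_i = 9·9 + 11·4 + 3·5 + 6·5 + 10·0 = 170 ≡ 1.
  S_1 = Σ v_i α_i r_i = 9·1·9 + 11·7·4 + 3·11·5 + 6·6·5 + 10·4·0 = 734 ≡ 6.
  α_i^2 mod 13 = [1, 10, 4, 10, 3].
  S_2 = Σ v_i α_i^2 r_i = 9·1·9 + 11·10·4 + 3·4·5 + 6·10·5 + 10·3·0 = 881 ≡ 10.
  S = (1, 6, 10) ≠ 0, so r is not a codeword (an error is present).
Step 3: locate the error. For a single error e at position i, S_ℓ = v_i·e·α_i^ℓ, so α_err = S_1/S_0.
  S_0^{−1} = 1^{−1} = 1 (mod 13), so α_err = 6·1 = 6 ≡ 6 = α_4. Error position i = 4.
  Consistency check: S_2/S_1 = 10·11 = 110 ≡ 6 = α_err ✓ (single-error assumption holds).
Step 4: error magnitude e = S_0/v_4 = S_0·∏_{j≠4}(α_4 − α_j) = 1·11 = 11 ≡ 11 (mod 13).
Step 5: correct position 4: c_4 = r_4 − e = 5 − 11 ≡ 7 (mod 13). Hence c = [9, 4, 5, 7, 0].
  Check: interpolating c through the α_i gives m(x) = 12 + 10·x (degree < 2) with m(α_i) = c_i for every i, so c is indeed a codeword.


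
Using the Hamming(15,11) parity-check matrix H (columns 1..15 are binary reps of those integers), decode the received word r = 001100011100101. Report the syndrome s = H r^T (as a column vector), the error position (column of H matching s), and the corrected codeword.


s = (1, 1, 1, 0)^T, error position = 14, corrected codeword c = 001100011100111

Compute s = H r^T mod 2 one row at a time:
  s_1 = 1 + 1 + 1 + 0 + 0 + 1 + 0 + 1 = 5 ≡ 1 (mod 2).
  s_2 = 1 + 0 + 0 + 0 + 0 + 1 + 0 + 1 = 3 ≡ 1 (mod 2).
  s_3 = 0 + 1 + 0 + 0 + 1 + 0 + 0 + 1 = 3 ≡ 1 (mod 2).
  s_4 = 0 + 1 + 0 + 0 + 1 + 0 + 1 + 1 = 4 ≡ 0 (mod 2).
s = (1, 1, 1, 0)^T — this equals column 14 of H (binary 1110), so error is at position 14.
Correct: flip bit 14 of r = 001100011100101 to get c = 001100011100111.


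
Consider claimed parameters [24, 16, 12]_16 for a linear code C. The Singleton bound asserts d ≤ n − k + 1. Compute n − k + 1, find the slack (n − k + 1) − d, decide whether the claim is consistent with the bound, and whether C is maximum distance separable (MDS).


Singleton RHS = n − k + 1 = 9, slack = -3, bound violated (no such code; not MDS).

Singleton bound: d ≤ n − k + 1.
Here n = 24, k = 16, so n − k + 1 = 9.
Given d = 12, check d ≤ 9: NO.
Slack = (n − k + 1) − d = -3.
The slack is negative: d = 12 exceeds n − k + 1 = 9 by 3, so the Singleton bound is violated and no linear [24, 16, 12]_16 code can exist. In particular it is not MDS (MDS requires d = n − k + 1 exactly).
Description: the claimed parameters are [24, 16, 12]_16; such a code would be impossible (violates the Singleton bound).


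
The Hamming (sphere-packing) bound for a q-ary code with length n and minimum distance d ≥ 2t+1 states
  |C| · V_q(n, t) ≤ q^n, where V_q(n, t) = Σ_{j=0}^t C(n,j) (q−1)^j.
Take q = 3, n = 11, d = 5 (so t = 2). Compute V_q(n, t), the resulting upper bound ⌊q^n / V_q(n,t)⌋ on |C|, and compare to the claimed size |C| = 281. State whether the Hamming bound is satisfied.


V_q(n, t) = 243, q^n = 177147, Hamming bound = 729, |C| = 281 ≤ bound (satisfied).

Step 1: Compute V_q(n, t) = Σ_{j=0}^2 C(n, j) (q−1)^j.
  j = 0: C(11,0)·(2)^0 = 1·1 = 1.
  j = 1: C(11,1)·(2)^1 = 11·2 = 22.
  j = 2: C(11,2)·(2)^2 = 55·4 = 220.
  V_q(n, t) = 1 + 22 + 220 = 243.
Step 2: q^n = 3^11 = 177147.
Step 3: Hamming bound ⌊q^n / V_q(n,t)⌋ = ⌊177147/243⌋ = 729.
Step 4: Compare |C| = 281 to 729: satisfied.
The claimed |C| lies below the Hamming bound.


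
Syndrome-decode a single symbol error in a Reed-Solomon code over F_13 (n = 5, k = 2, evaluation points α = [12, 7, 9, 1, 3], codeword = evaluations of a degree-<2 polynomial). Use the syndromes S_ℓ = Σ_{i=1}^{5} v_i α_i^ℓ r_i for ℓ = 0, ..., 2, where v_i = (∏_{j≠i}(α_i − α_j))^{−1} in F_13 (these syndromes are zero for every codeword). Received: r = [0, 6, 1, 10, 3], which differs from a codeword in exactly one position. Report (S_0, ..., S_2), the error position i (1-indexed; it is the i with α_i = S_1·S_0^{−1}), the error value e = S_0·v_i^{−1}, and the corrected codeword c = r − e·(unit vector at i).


S = (5, 5, 5), error at position 4, error magnitude e = 2, c = [0, 6, 1, 8, 3].

Step 1: column multipliers v_i = (∏_{j≠i}(α_i − α_j))^{−1} mod 13.
  i = 1 (α = 12): (12−7)(12−9)(12−1)(12−3) = 5·3·11·9 = 1485 ≡ 3, so v_1 = 3^{−1} = 9 (mod 13).
  i = 2 (α = 7): (7−12)(7−9)(7−1)(7−3) = (−5)·(−2)·6·4 = 240 ≡ 6, so v_2 = 6^{−1} = 11 (mod 13).
  i = 3 (α = 9): (9−12)(9−7)(9−1)(9−3) = (−3)·2·8·6 = −288 ≡ 11, so v_3 = 11^{−1} = 6 (mod 13).
  i = 4 (α = 1): (1−12)(1−7)(1−9)(1−3) = (−11)·(−6)·(−8)·(−2) = 1056 ≡ 3, so v_4 = 3^{−1} = 9 (mod 13).
  i = 5 (α = 3): (3−12)(3−7)(3−9)(3−1) = (−9)·(−4)·(−6)·2 = −432 ≡ 10, so v_5 = 10^{−1} = 4 (mod 13).
  v = [9, 11, 6, 9, 4].
Step 2: syndromes of r = [0, 6, 1, 10, 3] (all sums mod 13).
  S_0 = Σ v_i r_i = 9·0 + 11·6 + 6·1 + 9·10 + 4·3 = 174 ≡ 5.
  S_1 = Σ v_i α_i r_i = 9·12·0 + 11·7·6 + 6·9·1 + 9·1·10 + 4·3·3 = 642 ≡ 5.
  α_i^2 mod 13 = [1, 10, 3, 1, 9].
  S_2 = Σ v_i α_i^2 r_i = 9·1·0 + 11·10·6 + 6·3·1 + 9·1·10 + 4·9·3 = 876 ≡ 5.
  S = (5, 5, 5) ≠ 0, so r is not a codeword (an error is present).
Step 3: locate the error. For a single error e at position i, S_ℓ = v_i·e·α_i^ℓ, so α_err = S_1/S_0.
  S_0^{−1} = 5^{−1} = 8 (mod 13), so α_err = 5·8 = 40 ≡ 1 = α_4. Error position i = 4.
  Consistency check: S_2/S_1 = 5·8 = 40 ≡ 1 = α_err ✓ (single-error assumption holds).
Step 4: error magnitude e = S_0/v_4 = S_0·∏_{j≠4}(α_4 − α_j) = 5·3 = 15 ≡ 2 (mod 13).
Step 5: correct position 4: c_4 = r_4 − e = 10 − 2 ≡ 8 (mod 13). Hence c = [0, 6, 1, 8, 3].
  Check: interpolating c through the α_i gives m(x) = 4 + 4·x (degree < 2) with m(α_i) = c_i for every i, so c is indeed a codeword.


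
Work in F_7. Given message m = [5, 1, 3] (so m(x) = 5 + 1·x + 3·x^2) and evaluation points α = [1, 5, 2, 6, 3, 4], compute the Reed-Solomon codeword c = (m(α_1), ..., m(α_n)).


c = [2, 1, 5, 0, 0, 1]

Message polynomial: m(x) = 5 + 1·x + 3·x^2 (mod 7).
For each evaluation point α_i, compute m(α_i) mod 7:
  α_1 = 1: Horner steps 3 → 4 → 2, so m(1) = 2.
  α_2 = 5: Horner steps 3 → 2 → 1, so m(5) = 1.
  α_3 = 2: Horner steps 3 → 0 → 5, so m(2) = 5.
  α_4 = 6: Horner steps 3 → 5 → 0, so m(6) = 0.
  α_5 = 3: Horner steps 3 → 3 → 0, so m(3) = 0.
  α_6 = 4: Horner steps 3 → 6 → 1, so m(4) = 1.
Codeword c = [2, 1, 5, 0, 0, 1] ∈ F_7^6.


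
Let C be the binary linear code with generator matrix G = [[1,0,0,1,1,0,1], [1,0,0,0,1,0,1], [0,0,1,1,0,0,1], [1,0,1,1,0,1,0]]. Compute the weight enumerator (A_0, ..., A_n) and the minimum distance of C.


Weight distribution: A_0 = 1, A_1 = 1, A_2 = 2, A_3 = 6, A_4 = 5, A_5 = 1. Minimum distance d = 1.

Enumerate all 2^4 = 16 messages m ∈ F_2^4.
For each, compute codeword c = mG in F_2^7, then tally its weight.
  m = 0000 → c = 0000000, weight = 0.
  m = 1000 → c = 1001101, weight = 4.
  m = 0100 → c = 1000101, weight = 3.
  m = 1100 → c = 0001000, weight = 1.
  m = 0010 → c = 0011001, weight = 3.
  m = 1010 → c = 1010100, weight = 3.
  m = 0110 → c = 1011100, weight = 4.
  m = 1110 → c = 0010001, weight = 2.
  m = 0001 → c = 1011010, weight = 4.
  m = 1001 → c = 0010111, weight = 4.
  m = 0101 → c = 0011111, weight = 5.
  m = 1101 → c = 1010010, weight = 3.
  m = 0011 → c = 1000011, weight = 3.
  m = 1011 → c = 0001110, weight = 3.
  m = 0111 → c = 0000110, weight = 2.
  m = 1111 → c = 1001011, weight = 4.
Tally weights:
  weight 0: 1 codewords.
  weight 1: 1 codewords.
  weight 2: 2 codewords.
  weight 3: 6 codewords.
  weight 4: 5 codewords.
  weight 5: 1 codewords.
Minimum distance d = smallest w > 0 with A_w > 0 = 1.
Sanity: Σ A_w = 16 = 2^4 = 16 ✓.


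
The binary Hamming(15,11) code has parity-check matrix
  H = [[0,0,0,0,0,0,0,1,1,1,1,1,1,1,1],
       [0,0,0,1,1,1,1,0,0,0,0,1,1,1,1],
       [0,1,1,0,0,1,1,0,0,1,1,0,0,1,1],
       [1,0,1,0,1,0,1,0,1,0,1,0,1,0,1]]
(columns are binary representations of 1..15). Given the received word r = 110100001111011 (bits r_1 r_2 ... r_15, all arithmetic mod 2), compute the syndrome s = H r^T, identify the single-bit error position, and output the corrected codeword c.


s = (0, 0, 1, 0)^T, error position = 2, corrected codeword c = 100100001111011

Compute s = H r^T mod 2 one row at a time:
  s_1 = 0 + 1 + 1 + 1 + 1 + 0 + 1 + 1 = 6 ≡ 0 (mod 2).
  s_2 = 1 + 0 + 0 + 0 + 1 + 0 + 1 + 1 = 4 ≡ 0 (mod 2).
  s_3 = 1 + 0 + 0 + 0 + 1 + 1 + 1 + 1 = 5 ≡ 1 (mod 2).
  s_4 = 1 + 0 + 0 + 0 + 1 + 1 + 0 + 1 = 4 ≡ 0 (mod 2).
s = (0, 0, 1, 0)^T — this equals column 2 of H (binary 0010), so error is at position 2.
Correct: flip bit 2 of r = 110100001111011 to get c = 100100001111011.


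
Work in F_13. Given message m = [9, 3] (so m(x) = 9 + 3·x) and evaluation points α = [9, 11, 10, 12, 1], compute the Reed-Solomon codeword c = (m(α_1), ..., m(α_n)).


c = [10, 3, 0, 6, 12]

Message polynomial: m(x) = 9 + 3·x (mod 13).
For each evaluation point α_i, compute m(α_i) mod 13:
  α_1 = 9: Horner steps 3 → 10, so m(9) = 10.
  α_2 = 11: Horner steps 3 → 3, so m(11) = 3.
  α_3 = 10: Horner steps 3 → 0, so m(10) = 0.
  α_4 = 12: Horner steps 3 → 6, so m(12) = 6.
  α_5 = 1: Horner steps 3 → 12, so m(1) = 12.
Codeword c = [10, 3, 0, 6, 12] ∈ F_13^5.


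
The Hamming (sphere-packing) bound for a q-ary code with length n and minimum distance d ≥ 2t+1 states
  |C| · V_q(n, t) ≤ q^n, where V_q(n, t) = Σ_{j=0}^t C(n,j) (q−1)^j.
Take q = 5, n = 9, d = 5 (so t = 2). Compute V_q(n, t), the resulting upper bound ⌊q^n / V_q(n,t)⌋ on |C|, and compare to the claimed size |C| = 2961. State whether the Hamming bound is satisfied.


V_q(n, t) = 613, q^n = 1953125, Hamming bound = 3186, |C| = 2961 ≤ bound (satisfied).

Step 1: Compute V_q(n, t) = Σ_{j=0}^2 C(n, j) (q−1)^j.
  j = 0: C(9,0)·(4)^0 = 1·1 = 1.
  j = 1: C(9,1)·(4)^1 = 9·4 = 36.
  j = 2: C(9,2)·(4)^2 = 36·16 = 576.
  V_q(n, t) = 1 + 36 + 576 = 613.
Step 2: q^n = 5^9 = 1953125.
Step 3: Hamming bound ⌊q^n / V_q(n,t)⌋ = ⌊1953125/613⌋ = 3186.
Step 4: Compare |C| = 2961 to 3186: satisfied.
The claimed |C| lies below the Hamming bound.


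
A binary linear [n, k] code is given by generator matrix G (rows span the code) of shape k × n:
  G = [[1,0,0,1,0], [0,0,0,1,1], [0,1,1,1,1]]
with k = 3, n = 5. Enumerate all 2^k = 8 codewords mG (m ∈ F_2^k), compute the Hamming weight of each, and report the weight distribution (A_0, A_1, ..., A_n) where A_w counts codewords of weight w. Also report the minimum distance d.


Weight distribution: A_0 = 1, A_2 = 4, A_4 = 3. Minimum distance d = 2.

Enumerate all 2^3 = 8 messages m ∈ F_2^3.
For each, compute codeword c = mG in F_2^5, then tally its weight.
  m = 000 → c = 00000, weight = 0.
  m = 100 → c = 10010, weight = 2.
  m = 010 → c = 00011, weight = 2.
  m = 110 → c = 10001, weight = 2.
  m = 001 → c = 01111, weight = 4.
  m = 101 → c = 11101, weight = 4.
  m = 011 → c = 01100, weight = 2.
  m = 111 → c = 11110, weight = 4.
Tally weights:
  weight 0: 1 codewords.
  weight 2: 4 codewords.
  weight 4: 3 codewords.
Minimum distance d = smallest w > 0 with A_w > 0 = 2.
Sanity: Σ A_w = 8 = 2^3 = 8 ✓.


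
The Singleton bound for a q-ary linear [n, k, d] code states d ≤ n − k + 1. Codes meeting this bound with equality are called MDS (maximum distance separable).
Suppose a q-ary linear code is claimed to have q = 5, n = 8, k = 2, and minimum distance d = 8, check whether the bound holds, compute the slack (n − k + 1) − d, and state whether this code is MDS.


Singleton RHS = n − k + 1 = 7, slack = -1, bound violated (no such code; not MDS).

Singleton bound: d ≤ n − k + 1.
Here n = 8, k = 2, so n − k + 1 = 7.
Given d = 8, check d ≤ 7: NO.
Slack = (n − k + 1) − d = -1.
The slack is negative: d = 8 exceeds n − k + 1 = 7 by 1, so the Singleton bound is violated and no linear [8, 2, 8]_5 code can exist. In particular it is not MDS (MDS requires d = n − k + 1 exactly).
Description: the claimed parameters are [8, 2, 8]_5; such a code would be impossible (violates the Singleton bound).


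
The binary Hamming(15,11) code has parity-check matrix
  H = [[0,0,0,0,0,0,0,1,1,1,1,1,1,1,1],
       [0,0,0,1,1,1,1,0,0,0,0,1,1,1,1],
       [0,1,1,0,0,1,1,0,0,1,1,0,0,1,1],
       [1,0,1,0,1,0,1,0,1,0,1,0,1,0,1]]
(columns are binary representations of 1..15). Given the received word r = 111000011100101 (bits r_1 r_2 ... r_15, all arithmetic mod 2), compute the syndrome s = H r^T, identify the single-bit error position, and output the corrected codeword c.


s = (1, 0, 0, 1)^T, error position = 9, corrected codeword c = 111000010100101

Compute s = H r^T mod 2 one row at a time:
  s_1 = 1 + 1 + 1 + 0 + 0 + 1 + 0 + 1 = 5 ≡ 1 (mod 2).
  s_2 = 0 + 0 + 0 + 0 + 0 + 1 + 0 + 1 = 2 ≡ 0 (mod 2).
  s_3 = 1 + 1 + 0 + 0 + 1 + 0 + 0 + 1 = 4 ≡ 0 (mod 2).
  s_4 = 1 + 1 + 0 + 0 + 1 + 0 + 1 + 1 = 5 ≡ 1 (mod 2).
s = (1, 0, 0, 1)^T — this equals column 9 of H (binary 1001), so error is at position 9.
Correct: flip bit 9 of r = 111000011100101 to get c = 111000010100101.


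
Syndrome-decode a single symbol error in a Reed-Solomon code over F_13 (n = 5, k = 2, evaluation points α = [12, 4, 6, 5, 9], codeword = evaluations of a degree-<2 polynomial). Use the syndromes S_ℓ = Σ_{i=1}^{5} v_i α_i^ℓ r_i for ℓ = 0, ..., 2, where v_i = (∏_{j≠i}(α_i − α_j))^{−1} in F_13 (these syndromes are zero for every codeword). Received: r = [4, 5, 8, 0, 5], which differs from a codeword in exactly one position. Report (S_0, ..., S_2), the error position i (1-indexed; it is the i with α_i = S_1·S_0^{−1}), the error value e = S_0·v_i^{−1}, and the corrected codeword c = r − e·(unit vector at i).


S = (6, 2, 5), error at position 5, error magnitude e = 12, c = [4, 5, 8, 0, 6].

Step 1: column multipliers v_i = (∏_{j≠i}(α_i − α_j))^{−1} mod 13.
  i = 1 (α = 12): (12−4)(12−6)(12−5)(12−9) = 8·6·7·3 = 1008 ≡ 7, so v_1 = 7^{−1} = 2 (mod 13).
  i = 2 (α = 4): (4−12)(4−6)(4−5)(4−9) = (−8)·(−2)·(−1)·(−5) = 80 ≡ 2, so v_2 = 2^{−1} = 7 (mod 13).
  i = 3 (α = 6): (6−12)(6−4)(6−5)(6−9) = (−6)·2·1·(−3) = 36 ≡ 10, so v_3 = 10^{−1} = 4 (mod 13).
  i = 4 (α = 5): (5−12)(5−4)(5−6)(5−9) = (−7)·1·(−1)·(−4) = −28 ≡ 11, so v_4 = 11^{−1} = 6 (mod 13).
  i = 5 (α = 9): (9−12)(9−4)(9−6)(9−5) = (−3)·5·3·4 = −180 ≡ 2, so v_5 = 2^{−1} = 7 (mod 13).
  v = [2, 7, 4, 6, 7].
Step 2: syndromes of r = [4, 5, 8, 0, 5] (all sums mod 13).
  S_0 = Σ v_i r_i = 2·4 + 7·5 + 4·8 + 6·0 + 7·5 = 110 ≡ 6.
  S_1 = Σ v_i α_i r_i = 2·12·4 + 7·4·5 + 4·6·8 + 6·5·0 + 7·9·5 = 743 ≡ 2.
  α_i^2 mod 13 = [1, 3, 10, 12, 3].
  S_2 = Σ v_i α_i^2 r_i = 2·1·4 + 7·3·5 + 4·10·8 + 6·12·0 + 7·3·5 = 538 ≡ 5.
  S = (6, 2, 5) ≠ 0, so r is not a codeword (an error is present).
Step 3: locate the error. For a single error e at position i, S_ℓ = v_i·e·α_i^ℓ, so α_err = S_1/S_0.
  S_0^{−1} = 6^{−1} = 11 (mod 13), so α_err = 2·11 = 22 ≡ 9 = α_5. Error position i = 5.
  Consistency check: S_2/S_1 = 5·7 = 35 ≡ 9 = α_err ✓ (single-error assumption holds).
Step 4: error magnitude e = S_0/v_5 = S_0·∏_{j≠5}(α_5 − α_j) = 6·2 = 12 ≡ 12 (mod 13).
Step 5: correct position 5: c_5 = r_5 − e = 5 − 12 ≡ 6 (mod 13). Hence c = [4, 5, 8, 0, 6].
  Check: interpolating c through the α_i gives m(x) = 12 + 8·x (degree < 2) with m(α_i) = c_i for every i, so c is indeed a codeword.


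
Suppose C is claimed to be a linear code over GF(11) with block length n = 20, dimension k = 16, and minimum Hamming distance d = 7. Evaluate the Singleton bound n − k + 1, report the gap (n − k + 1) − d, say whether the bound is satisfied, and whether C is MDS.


Singleton RHS = n − k + 1 = 5, slack = -2, bound violated (no such code; not MDS).

Singleton bound: d ≤ n − k + 1.
Here n = 20, k = 16, so n − k + 1 = 5.
Given d = 7, check d ≤ 5: NO.
Slack = (n − k + 1) − d = -2.
The slack is negative: d = 7 exceeds n − k + 1 = 5 by 2, so the Singleton bound is violated and no linear [20, 16, 7]_11 code can exist. In particular it is not MDS (MDS requires d = n − k + 1 exactly).
Description: the claimed parameters are [20, 16, 7]_11; such a code would be impossible (violates the Singleton bound).


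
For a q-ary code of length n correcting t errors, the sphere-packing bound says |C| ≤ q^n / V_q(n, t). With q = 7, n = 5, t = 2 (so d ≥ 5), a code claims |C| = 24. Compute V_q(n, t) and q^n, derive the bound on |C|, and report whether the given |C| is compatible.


V_q(n, t) = 391, q^n = 16807, Hamming bound = 42, |C| = 24 ≤ bound (satisfied).

Step 1: Compute V_q(n, t) = Σ_{j=0}^2 C(n, j) (q−1)^j.
  j = 0: C(5,0)·(6)^0 = 1·1 = 1.
  j = 1: C(5,1)·(6)^1 = 5·6 = 30.
  j = 2: C(5,2)·(6)^2 = 10·36 = 360.
  V_q(n, t) = 1 + 30 + 360 = 391.
Step 2: q^n = 7^5 = 16807.
Step 3: Hamming bound ⌊q^n / V_q(n,t)⌋ = ⌊16807/391⌋ = 42.
Step 4: Compare |C| = 24 to 42: satisfied.
The claimed |C| lies below the Hamming bound.


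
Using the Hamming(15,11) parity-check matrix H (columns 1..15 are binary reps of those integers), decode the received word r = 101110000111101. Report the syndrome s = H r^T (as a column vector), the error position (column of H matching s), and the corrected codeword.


s = (1, 1, 0, 0)^T, error position = 12, corrected codeword c = 101110000110101

Compute s = H r^T mod 2 one row at a time:
  s_1 = 0 + 0 + 1 + 1 + 1 + 1 + 0 + 1 = 5 ≡ 1 (mod 2).
  s_2 = 1 + 1 + 0 + 0 + 1 + 1 + 0 + 1 = 5 ≡ 1 (mod 2).
  s_3 = 0 + 1 + 0 + 0 + 1 + 1 + 0 + 1 = 4 ≡ 0 (mod 2).
  s_4 = 1 + 1 + 1 + 0 + 0 + 1 + 1 + 1 = 6 ≡ 0 (mod 2).
s = (1, 1, 0, 0)^T — this equals column 12 of H (binary 1100), so error is at position 12.
Correct: flip bit 12 of r = 101110000111101 to get c = 101110000110101.


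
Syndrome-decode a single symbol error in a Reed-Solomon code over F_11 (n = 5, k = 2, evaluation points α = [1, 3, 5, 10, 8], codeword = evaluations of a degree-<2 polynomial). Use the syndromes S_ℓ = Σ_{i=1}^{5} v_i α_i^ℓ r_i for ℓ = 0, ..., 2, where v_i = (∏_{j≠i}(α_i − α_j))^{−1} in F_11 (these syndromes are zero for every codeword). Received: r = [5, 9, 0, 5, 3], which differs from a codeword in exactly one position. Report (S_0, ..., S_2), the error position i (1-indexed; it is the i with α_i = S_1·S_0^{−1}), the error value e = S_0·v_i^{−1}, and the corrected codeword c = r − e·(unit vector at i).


S = (1, 1, 1), error at position 1, error magnitude e = 9, c = [7, 9, 0, 5, 3].

Step 1: column multipliers v_i = (∏_{j≠i}(α_i − α_j))^{−1} mod 11.
  i = 1 (α = 1): (1−3)(1−5)(1−10)(1−8) = (−2)·(−4)·(−9)·(−7) = 504 ≡ 9, so v_1 = 9^{−1} = 5 (mod 11).
  i = 2 (α = 3): (3−1)(3−5)(3−10)(3−8) = 2·(−2)·(−7)·(−5) = −140 ≡ 3, so v_2 = 3^{−1} = 4 (mod 11).
  i = 3 (α = 5): (5−1)(5−3)(5−10)(5−8) = 4·2·(−5)·(−3) = 120 ≡ 10, so v_3 = 10^{−1} = 10 (mod 11).
  i = 4 (α = 10): (10−1)(10−3)(10−5)(10−8) = 9·7·5·2 = 630 ≡ 3, so v_4 = 3^{−1} = 4 (mod 11).
  i = 5 (α = 8): (8−1)(8−3)(8−5)(8−10) = 7·5·3·(−2) = −210 ≡ 10, so v_5 = 10^{−1} = 10 (mod 11).
  v = [5, 4, 10, 4, 10].
Step 2: syndromes of r = [5, 9, 0, 5, 3] (all sums mod 11).
  S_0 = Σ v_i r_i = 5·5 + 4·9 + 10·0 + 4·5 + 10·3 = 111 ≡ 1.
  S_1 = Σ v_i α_i r_i = 5·1·5 + 4·3·9 + 10·5·0 + 4·10·5 + 10·8·3 = 573 ≡ 1.
  α_i^2 mod 11 = [1, 9, 3, 1, 9].
  S_2 = Σ v_i α_i^2 r_i = 5·1·5 + 4·9·9 + 10·3·0 + 4·1·5 + 10·9·3 = 639 ≡ 1.
  S = (1, 1, 1) ≠ 0, so r is not a codeword (an error is present).
Step 3: locate the error. For a single error e at position i, S_ℓ = v_i·e·α_i^ℓ, so α_err = S_1/S_0.
  S_0^{−1} = 1^{−1} = 1 (mod 11), so α_err = 1·1 = 1 ≡ 1 = α_1. Error position i = 1.
  Consistency check: S_2/S_1 = 1·1 = 1 ≡ 1 = α_err ✓ (single-error assumption holds).
Step 4: error magnitude e = S_0/v_1 = S_0·∏_{j≠1}(α_1 − α_j) = 1·9 = 9 ≡ 9 (mod 11).
Step 5: correct position 1: c_1 = r_1 − e = 5 − 9 ≡ 7 (mod 11). Hence c = [7, 9, 0, 5, 3].
  Check: interpolating c through the α_i gives m(x) = 6 + 1·x (degree < 2) with m(α_i) = c_i for every i, so c is indeed a codeword.


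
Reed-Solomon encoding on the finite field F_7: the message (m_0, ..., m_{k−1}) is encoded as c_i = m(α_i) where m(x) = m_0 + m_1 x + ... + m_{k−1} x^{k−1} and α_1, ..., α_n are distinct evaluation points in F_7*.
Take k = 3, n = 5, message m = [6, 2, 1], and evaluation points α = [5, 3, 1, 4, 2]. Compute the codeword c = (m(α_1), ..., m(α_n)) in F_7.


c = [6, 0, 2, 2, 0]

Message polynomial: m(x) = 6 + 2·x + 1·x^2 (mod 7).
For each evaluation point α_i, compute m(α_i) mod 7:
  α_1 = 5: Horner steps 1 → 0 → 6, so m(5) = 6.
  α_2 = 3: Horner steps 1 → 5 → 0, so m(3) = 0.
  α_3 = 1: Horner steps 1 → 3 → 2, so m(1) = 2.
  α_4 = 4: Horner steps 1 → 6 → 2, so m(4) = 2.
  α_5 = 2: Horner steps 1 → 4 → 0, so m(2) = 0.
Codeword c = [6, 0, 2, 2, 0] ∈ F_7^5.


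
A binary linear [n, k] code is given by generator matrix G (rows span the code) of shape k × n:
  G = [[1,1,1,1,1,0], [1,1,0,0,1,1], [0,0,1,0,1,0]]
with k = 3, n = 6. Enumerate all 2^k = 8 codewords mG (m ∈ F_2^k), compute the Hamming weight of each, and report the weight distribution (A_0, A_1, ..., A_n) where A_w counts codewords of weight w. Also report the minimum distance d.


Weight distribution: A_0 = 1, A_2 = 1, A_3 = 3, A_4 = 2, A_5 = 1. Minimum distance d = 2.

Enumerate all 2^3 = 8 messages m ∈ F_2^3.
For each, compute codeword c = mG in F_2^6, then tally its weight.
  m = 000 → c = 000000, weight = 0.
  m = 100 → c = 111110, weight = 5.
  m = 010 → c = 110011, weight = 4.
  m = 110 → c = 001101, weight = 3.
  m = 001 → c = 001010, weight = 2.
  m = 101 → c = 110100, weight = 3.
  m = 011 → c = 111001, weight = 4.
  m = 111 → c = 000111, weight = 3.
Tally weights:
  weight 0: 1 codewords.
  weight 2: 1 codewords.
  weight 3: 3 codewords.
  weight 4: 2 codewords.
  weight 5: 1 codewords.
Minimum distance d = smallest w > 0 with A_w > 0 = 2.
Sanity: Σ A_w = 8 = 2^3 = 8 ✓.


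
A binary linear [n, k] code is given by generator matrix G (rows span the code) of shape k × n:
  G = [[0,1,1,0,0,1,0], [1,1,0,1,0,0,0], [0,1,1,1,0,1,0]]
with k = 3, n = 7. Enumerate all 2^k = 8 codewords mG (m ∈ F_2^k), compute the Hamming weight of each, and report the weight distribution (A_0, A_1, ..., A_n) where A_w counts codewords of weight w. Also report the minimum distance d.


Weight distribution: A_0 = 1, A_1 = 1, A_2 = 1, A_3 = 3, A_4 = 2. Minimum distance d = 1.

Enumerate all 2^3 = 8 messages m ∈ F_2^3.
For each, compute codeword c = mG in F_2^7, then tally its weight.
  m = 000 → c = 0000000, weight = 0.
  m = 100 → c = 0110010, weight = 3.
  m = 010 → c = 1101000, weight = 3.
  m = 110 → c = 1011010, weight = 4.
  m = 001 → c = 0111010, weight = 4.
  m = 101 → c = 0001000, weight = 1.
  m = 011 → c = 1010010, weight = 3.
  m = 111 → c = 1100000, weight = 2.
Tally weights:
  weight 0: 1 codewords.
  weight 1: 1 codewords.
  weight 2: 1 codewords.
  weight 3: 3 codewords.
  weight 4: 2 codewords.
Minimum distance d = smallest w > 0 with A_w > 0 = 1.
Sanity: Σ A_w = 8 = 2^3 = 8 ✓.


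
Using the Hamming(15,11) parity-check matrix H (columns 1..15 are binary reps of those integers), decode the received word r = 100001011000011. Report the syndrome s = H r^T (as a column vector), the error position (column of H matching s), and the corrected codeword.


s = (0, 1, 1, 1)^T, error position = 7, corrected codeword c = 100001111000011

Compute s = H r^T mod 2 one row at a time:
  s_1 = 1 + 1 + 0 + 0 + 0 + 0 + 1 + 1 = 4 ≡ 0 (mod 2).
  s_2 = 0 + 0 + 1 + 0 + 0 + 0 + 1 + 1 = 3 ≡ 1 (mod 2).
  s_3 = 0 + 0 + 1 + 0 + 0 + 0 + 1 + 1 = 3 ≡ 1 (mod 2).
  s_4 = 1 + 0 + 0 + 0 + 1 + 0 + 0 + 1 = 3 ≡ 1 (mod 2).
s = (0, 1, 1, 1)^T — this equals column 7 of H (binary 0111), so error is at position 7.
Correct: flip bit 7 of r = 100001011000011 to get c = 100001111000011.
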